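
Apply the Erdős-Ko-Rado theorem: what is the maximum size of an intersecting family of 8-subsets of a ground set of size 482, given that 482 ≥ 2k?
max |F| = C(481, 7) = 1131196697950800

Erdős-Ko-Rado (1961): when n ≥ 2k, max |F| = C(n−1, k−1). The bound is attained by the star {A : i ∈ A} for any fixed i ∈ [n]. Here C(482−1, 8−1) = C(481, 7) = 1131196697950800.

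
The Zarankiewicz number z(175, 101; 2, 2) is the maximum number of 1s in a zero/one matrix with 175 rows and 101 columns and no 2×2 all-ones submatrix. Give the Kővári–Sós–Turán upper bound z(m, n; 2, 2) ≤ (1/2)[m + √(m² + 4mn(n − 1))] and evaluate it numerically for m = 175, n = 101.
z(175, 101; 2, 2) ≤ (1/2)[175 + √(175² + 4·175·101·100)] = (1/2)[175 + √7100625] = 1419.8499

Kővári–Sós–Turán: let r_1, ..., r_175 be the row sums and z = Σ r_i the total number of 1s. Each pair of columns can share at most one row with both entries 1 (else a 2×2 all-ones block appears), so Σ_i C(r_i, 2) ≤ C(101, 2) = 5050. By convexity Σ_i C(r_i, 2) ≥ 175·C(z/175, 2) = z(z − 175)/(2·175), giving z² − 175z − 175·101·100 ≤ 0 and hence z ≤ (1/2)[175 + √(30625 + 4·1767500)] = (1/2)[175 + √7100625] ≈ (1/2)(175 + 2664.6998) = 1419.8499.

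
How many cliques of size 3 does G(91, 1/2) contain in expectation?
E[# K_3] = C(91, 3) · (1/2)^C(3, 2) = 121485 / 2^3 = 15185.625

For each 3-subset S of vertices (there are C(91, 3) = 121485 such S), let X_S = 1 if S induces a K_3 (all C(3, 2) = 3 edges present). Then P(X_S = 1) = (1/2)^3 = 1/8. By linearity of expectation, E[# K_3] = C(91, 3) · (1/2)^3 = 121485 / 8 = 15185.625.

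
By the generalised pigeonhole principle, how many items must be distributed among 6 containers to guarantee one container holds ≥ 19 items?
n = (19 − 1)·6 + 1 = 109

By the generalised pigeonhole principle, to guarantee some box contains ≥ r objects we need more than (r − 1) · k objects total. Threshold: n = (r − 1) · k + 1. With r = 19 and k = 6: n = 18 · 6 + 1 = 108 + 1 = 109. For n = 108 = 18 · 6, we can put exactly 18 objects in every box, avoiding 19 in any single one — so 109 is tight.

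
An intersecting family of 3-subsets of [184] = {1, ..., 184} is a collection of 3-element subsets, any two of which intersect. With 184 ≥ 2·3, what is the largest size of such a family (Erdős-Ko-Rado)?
max |F| = C(183, 2) = 16653

The Erdős-Ko-Rado theorem states: for n ≥ 2k, an intersecting family of k-subsets of an n-element set has size at most C(n − 1, k − 1), with equality for 'star' families {A ⊆ [n] : |A| = k, i ∈ A} (fix an element i). For n = 184, k = 3: C(183, 2) = 16653.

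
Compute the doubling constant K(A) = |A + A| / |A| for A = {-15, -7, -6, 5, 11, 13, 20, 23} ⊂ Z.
K = |A + A| / |A| = 33/8

Enumerate A + A = {a + b : a, b ∈ A}. With |A| = 8, there are |A|^2 = 64 ordered sum pairs; collecting distinct values, A + A = {-30, -22, -21, -14, -13, -12, -10, -4, -2, -1, 4, 5, 6, 7, 8, 10, 13, 14, 16, 17, 18, 22, 24, 25, 26, 28, 31, 33, 34, 36, 40, 43, 46}, so |A + A| = 33. Thus K = 33/8. For comparison, the minimum possible |A + A| over all 8-element sets is 2·8 − 1 = 15 (so min K = 15/8), attained only by arithmetic progressions.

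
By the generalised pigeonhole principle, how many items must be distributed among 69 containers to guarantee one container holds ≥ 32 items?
n = (32 − 1)·69 + 1 = 2140

By the generalised pigeonhole principle, to guarantee some box contains ≥ r objects we need more than (r − 1) · k objects total. Threshold: n = (r − 1) · k + 1. With r = 32 and k = 69: n = 31 · 69 + 1 = 2139 + 1 = 2140. For n = 2139 = 31 · 69, we can put exactly 31 objects in every box, avoiding 32 in any single one — so 2140 is tight.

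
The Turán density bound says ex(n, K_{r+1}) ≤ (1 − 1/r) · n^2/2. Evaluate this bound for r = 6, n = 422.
Turán density bound = (5/6) · 422^2/2 = 222605/3 ≈ 74201.6667

Turán's theorem: ex(n, K_{r+1}) is achieved by the complete r-partite Turán graph T(n, r) with parts as balanced as possible, and is at most (1 − 1/r) · n^2/2. For r = 6, n = 422: the density bound is (5/6) · 178084/2 = 222605/3 ≈ 74201.6667. The integer-valued extremum is e(T(422, 6)) = 74201, which is strictly less than the density bound 222605/3 since 6 ∤ 422 (the parts of T(422, 6) cannot all be equal).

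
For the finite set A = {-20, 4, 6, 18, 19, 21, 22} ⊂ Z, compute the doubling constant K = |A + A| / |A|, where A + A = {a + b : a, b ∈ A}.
K = |A + A| / |A| = 26/7

Enumerate A + A = {a + b : a, b ∈ A}. With |A| = 7, there are |A|^2 = 49 ordered sum pairs; collecting distinct values, A + A = {-40, -16, -14, -2, -1, 1, 2, 8, 10, 12, 22, 23, 24, 25, 26, 27, 28, 36, 37, 38, 39, 40, 41, 42, 43, 44}, so |A + A| = 26. Thus K = 26/7. For comparison, the minimum possible |A + A| over all 7-element sets is 2·7 − 1 = 13 (so min K = 13/7), attained only by arithmetic progressions.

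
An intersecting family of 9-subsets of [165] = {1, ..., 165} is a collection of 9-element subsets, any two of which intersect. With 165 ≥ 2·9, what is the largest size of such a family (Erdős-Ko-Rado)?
max |F| = C(164, 8) = 10912535409348

The Erdős-Ko-Rado theorem states: for n ≥ 2k, an intersecting family of k-subsets of an n-element set has size at most C(n − 1, k − 1), with equality for 'star' families {A ⊆ [n] : |A| = k, i ∈ A} (fix an element i). For n = 165, k = 9: C(164, 8) = 10912535409348.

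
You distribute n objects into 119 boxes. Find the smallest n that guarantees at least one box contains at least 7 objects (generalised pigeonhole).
n = (7 − 1)·119 + 1 = 715

By the generalised pigeonhole principle, to guarantee some box contains ≥ r objects we need more than (r − 1) · k objects total. Threshold: n = (r − 1) · k + 1. With r = 7 and k = 119: n = 6 · 119 + 1 = 714 + 1 = 715. For n = 714 = 6 · 119, we can put exactly 6 objects in every box, avoiding 7 in any single one — so 715 is tight.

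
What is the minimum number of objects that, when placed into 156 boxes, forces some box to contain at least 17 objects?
n = (17 − 1)·156 + 1 = 2497

By the generalised pigeonhole principle, to guarantee some box contains ≥ r objects we need more than (r − 1) · k objects total. Threshold: n = (r − 1) · k + 1. With r = 17 and k = 156: n = 16 · 156 + 1 = 2496 + 1 = 2497. For n = 2496 = 16 · 156, we can put exactly 16 objects in every box, avoiding 17 in any single one — so 2497 is tight.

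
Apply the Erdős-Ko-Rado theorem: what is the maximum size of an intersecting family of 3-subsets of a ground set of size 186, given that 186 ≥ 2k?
max |F| = C(185, 2) = 17020

The Erdős-Ko-Rado theorem states: for n ≥ 2k, an intersecting family of k-subsets of an n-element set has size at most C(n − 1, k − 1), with equality for 'star' families {A ⊆ [n] : |A| = k, i ∈ A} (fix an element i). For n = 186, k = 3: C(185, 2) = 17020.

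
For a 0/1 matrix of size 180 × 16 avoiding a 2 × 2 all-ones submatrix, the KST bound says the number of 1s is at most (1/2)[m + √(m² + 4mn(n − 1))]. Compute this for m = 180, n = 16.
z(180, 16; 2, 2) ≤ (1/2)[180 + √(180² + 4·180·16·15)] = (1/2)[180 + √205200] = 316.495

Kővári–Sós–Turán: let r_1, ..., r_180 be the row sums and z = Σ r_i the total number of 1s. Each pair of columns can share at most one row with both entries 1 (else a 2×2 all-ones block appears), so Σ_i C(r_i, 2) ≤ C(16, 2) = 120. By convexity Σ_i C(r_i, 2) ≥ 180·C(z/180, 2) = z(z − 180)/(2·180), giving z² − 180z − 180·16·15 ≤ 0 and hence z ≤ (1/2)[180 + √(32400 + 4·43200)] = (1/2)[180 + √205200] ≈ (1/2)(180 + 452.9901) = 316.495.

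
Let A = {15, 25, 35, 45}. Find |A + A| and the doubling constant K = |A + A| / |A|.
K = |A + A| / |A| = 7/4

Enumerate A + A = {a + b : a, b ∈ A}. With |A| = 4, there are |A|^2 = 16 ordered sum pairs; collecting distinct values, A + A = {30, 40, 50, 60, 70, 80, 90}, so |A + A| = 7. Thus K = 7/4. Here |A + A| = 2|A| − 1 = 7, the minimum possible — so K = 7/4 is minimal, which holds iff A is an arithmetic progression.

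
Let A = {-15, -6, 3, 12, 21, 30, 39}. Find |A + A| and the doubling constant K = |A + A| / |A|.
K = |A + A| / |A| = 13/7

Enumerate A + A = {a + b : a, b ∈ A}. With |A| = 7, there are |A|^2 = 49 ordered sum pairs; collecting distinct values, A + A = {-30, -21, -12, -3, 6, 15, 24, 33, 42, 51, 60, 69, 78}, so |A + A| = 13. Thus K = 13/7. Here |A + A| = 2|A| − 1 = 13, the minimum possible — so K = 13/7 is minimal, which holds iff A is an arithmetic progression.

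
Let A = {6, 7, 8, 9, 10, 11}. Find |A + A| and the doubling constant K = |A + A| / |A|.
K = |A + A| / |A| = 11/6

Enumerate A + A = {a + b : a, b ∈ A}. With |A| = 6, there are |A|^2 = 36 ordered sum pairs; collecting distinct values, A + A = {12, 13, 14, 15, 16, 17, 18, 19, 20, 21, 22}, so |A + A| = 11. Thus K = 11/6. Here |A + A| = 2|A| − 1 = 11, the minimum possible — so K = 11/6 is minimal, which holds iff A is an arithmetic progression.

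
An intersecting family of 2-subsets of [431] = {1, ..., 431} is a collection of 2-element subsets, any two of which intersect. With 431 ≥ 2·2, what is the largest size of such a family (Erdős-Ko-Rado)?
max |F| = C(430, 1) = 430

Erdős-Ko-Rado (1961): when n ≥ 2k, max |F| = C(n−1, k−1). The bound is attained by the star {A : i ∈ A} for any fixed i ∈ [n]. Here C(431−1, 2−1) = C(430, 1) = 430.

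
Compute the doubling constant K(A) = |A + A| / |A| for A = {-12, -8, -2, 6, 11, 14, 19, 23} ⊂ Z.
K = |A + A| / |A| = 32/8 = 4

Enumerate A + A = {a + b : a, b ∈ A}. With |A| = 8, there are |A|^2 = 64 ordered sum pairs; collecting distinct values, A + A = {-24, -20, -16, -14, -10, -6, -4, -2, -1, 2, 3, 4, 6, 7, 9, 11, 12, 15, 17, 20, 21, 22, 25, 28, 29, 30, 33, 34, 37, 38, 42, 46}, so |A + A| = 32. Thus K = 32/8 = 4. For comparison, the minimum possible |A + A| over all 8-element sets is 2·8 − 1 = 15 (so min K = 15/8), attained only by arithmetic progressions.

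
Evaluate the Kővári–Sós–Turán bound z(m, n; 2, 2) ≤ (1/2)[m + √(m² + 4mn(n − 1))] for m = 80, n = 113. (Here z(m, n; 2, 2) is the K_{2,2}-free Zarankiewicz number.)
z(80, 113; 2, 2) ≤ (1/2)[80 + √(80² + 4·80·113·112)] = (1/2)[80 + √4056320] = 1047.0154

Kővári–Sós–Turán: let r_1, ..., r_80 be the row sums and z = Σ r_i the total number of 1s. Each pair of columns can share at most one row with both entries 1 (else a 2×2 all-ones block appears), so Σ_i C(r_i, 2) ≤ C(113, 2) = 6328. By convexity Σ_i C(r_i, 2) ≥ 80·C(z/80, 2) = z(z − 80)/(2·80), giving z² − 80z − 80·113·112 ≤ 0 and hence z ≤ (1/2)[80 + √(6400 + 4·1012480)] = (1/2)[80 + √4056320] ≈ (1/2)(80 + 2014.0308) = 1047.0154.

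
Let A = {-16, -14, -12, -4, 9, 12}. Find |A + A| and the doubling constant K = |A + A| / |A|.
K = |A + A| / |A| = 20/6 = 10/3

Enumerate A + A = {a + b : a, b ∈ A}. With |A| = 6, there are |A|^2 = 36 ordered sum pairs; collecting distinct values, A + A = {-32, -30, -28, -26, -24, -20, -18, -16, -8, -7, -5, -4, -3, -2, 0, 5, 8, 18, 21, 24}, so |A + A| = 20. Thus K = 20/6 = 10/3. For comparison, the minimum possible |A + A| over all 6-element sets is 2·6 − 1 = 11 (so min K = 11/6), attained only by arithmetic progressions.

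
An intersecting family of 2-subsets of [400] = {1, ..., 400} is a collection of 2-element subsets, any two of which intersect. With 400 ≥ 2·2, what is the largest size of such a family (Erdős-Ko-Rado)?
max |F| = C(399, 1) = 399

Erdős-Ko-Rado (1961): when n ≥ 2k, max |F| = C(n−1, k−1). The bound is attained by the star {A : i ∈ A} for any fixed i ∈ [n]. Here C(400−1, 2−1) = C(399, 1) = 399.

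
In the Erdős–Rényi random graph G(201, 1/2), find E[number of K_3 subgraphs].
E[# K_3] = C(201, 3) · (1/2)^C(3, 2) = 1333300 / 2^3 = 333325/2 = 166662.5

For each 3-subset S of vertices (there are C(201, 3) = 1333300 such S), let X_S = 1 if S induces a K_3 (all C(3, 2) = 3 edges present). Then P(X_S = 1) = (1/2)^3 = 1/8. By linearity of expectation, E[# K_3] = C(201, 3) · (1/2)^3 = 1333300 / 8 = 333325/2 = 166662.5.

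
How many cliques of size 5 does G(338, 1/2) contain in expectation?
E[# K_5] = C(338, 5) · (1/2)^C(5, 2) = 35685838552 / 2^10 = 4460729819/128 = 34849451.7109375

For each 5-subset S of vertices (there are C(338, 5) = 35685838552 such S), let X_S = 1 if S induces a K_5 (all C(5, 2) = 10 edges present). Then P(X_S = 1) = (1/2)^10 = 1/1024. By linearity of expectation, E[# K_5] = C(338, 5) · (1/2)^10 = 35685838552 / 1024 = 4460729819/128 = 34849451.7109375.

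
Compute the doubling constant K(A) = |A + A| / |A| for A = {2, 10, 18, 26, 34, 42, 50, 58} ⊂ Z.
K = |A + A| / |A| = 15/8

Enumerate A + A = {a + b : a, b ∈ A}. With |A| = 8, there are |A|^2 = 64 ordered sum pairs; collecting distinct values, A + A = {4, 12, 20, 28, 36, 44, 52, 60, 68, 76, 84, 92, 100, 108, 116}, so |A + A| = 15. Thus K = 15/8. Here |A + A| = 2|A| − 1 = 15, the minimum possible — so K = 15/8 is minimal, which holds iff A is an arithmetic progression.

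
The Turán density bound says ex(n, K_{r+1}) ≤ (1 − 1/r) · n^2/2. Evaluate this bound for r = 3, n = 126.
Turán density bound = (2/3) · 126^2/2 = 5292

Turán's theorem: ex(n, K_{r+1}) is achieved by the complete r-partite Turán graph T(n, r) with parts as balanced as possible, and is at most (1 − 1/r) · n^2/2. For r = 3, n = 126: the density bound is (2/3) · 15876/2 = 5292. Since 3 ∣ 126, the Turán graph T(126, 3) has parts of equal size 42, and its edge count e(T(126, 3)) = 5292 attains the density bound exactly.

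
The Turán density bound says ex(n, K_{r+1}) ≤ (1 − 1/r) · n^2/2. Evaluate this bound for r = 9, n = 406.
Turán density bound = (8/9) · 406^2/2 = 659344/9 ≈ 73260.4444

Turán's theorem: ex(n, K_{r+1}) is achieved by the complete r-partite Turán graph T(n, r) with parts as balanced as possible, and is at most (1 − 1/r) · n^2/2. For r = 9, n = 406: the density bound is (8/9) · 164836/2 = 659344/9 ≈ 73260.4444. The integer-valued extremum is e(T(406, 9)) = 73260, which is strictly less than the density bound 659344/9 since 9 ∤ 406 (the parts of T(406, 9) cannot all be equal).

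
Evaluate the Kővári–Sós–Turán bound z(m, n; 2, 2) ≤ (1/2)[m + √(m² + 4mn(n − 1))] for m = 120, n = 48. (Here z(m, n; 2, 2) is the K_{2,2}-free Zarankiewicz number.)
z(120, 48; 2, 2) ≤ (1/2)[120 + √(120² + 4·120·48·47)] = (1/2)[120 + √1097280] = 583.7557

Kővári–Sós–Turán: let r_1, ..., r_120 be the row sums and z = Σ r_i the total number of 1s. Each pair of columns can share at most one row with both entries 1 (else a 2×2 all-ones block appears), so Σ_i C(r_i, 2) ≤ C(48, 2) = 1128. By convexity Σ_i C(r_i, 2) ≥ 120·C(z/120, 2) = z(z − 120)/(2·120), giving z² − 120z − 120·48·47 ≤ 0 and hence z ≤ (1/2)[120 + √(14400 + 4·270720)] = (1/2)[120 + √1097280] ≈ (1/2)(120 + 1047.5113) = 583.7557.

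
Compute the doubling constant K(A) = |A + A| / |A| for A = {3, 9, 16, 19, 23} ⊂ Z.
K = |A + A| / |A| = 14/5

Enumerate A + A = {a + b : a, b ∈ A}. With |A| = 5, there are |A|^2 = 25 ordered sum pairs; collecting distinct values, A + A = {6, 12, 18, 19, 22, 25, 26, 28, 32, 35, 38, 39, 42, 46}, so |A + A| = 14. Thus K = 14/5. For comparison, the minimum possible |A + A| over all 5-element sets is 2·5 − 1 = 9 (so min K = 9/5), attained only by arithmetic progressions.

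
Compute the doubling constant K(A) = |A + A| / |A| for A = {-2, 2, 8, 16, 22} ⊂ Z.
K = |A + A| / |A| = 14/5

Enumerate A + A = {a + b : a, b ∈ A}. With |A| = 5, there are |A|^2 = 25 ordered sum pairs; collecting distinct values, A + A = {-4, 0, 4, 6, 10, 14, 16, 18, 20, 24, 30, 32, 38, 44}, so |A + A| = 14. Thus K = 14/5. For comparison, the minimum possible |A + A| over all 5-element sets is 2·5 − 1 = 9 (so min K = 9/5), attained only by arithmetic progressions.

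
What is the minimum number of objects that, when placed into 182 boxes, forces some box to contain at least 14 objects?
n = (14 − 1)·182 + 1 = 2367

By the generalised pigeonhole principle, to guarantee some box contains ≥ r objects we need more than (r − 1) · k objects total. Threshold: n = (r − 1) · k + 1. With r = 14 and k = 182: n = 13 · 182 + 1 = 2366 + 1 = 2367. For n = 2366 = 13 · 182, we can put exactly 13 objects in every box, avoiding 14 in any single one — so 2367 is tight.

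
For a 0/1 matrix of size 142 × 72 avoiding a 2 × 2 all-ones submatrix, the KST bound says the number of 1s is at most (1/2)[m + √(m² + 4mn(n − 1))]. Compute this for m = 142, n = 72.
z(142, 72; 2, 2) ≤ (1/2)[142 + √(142² + 4·142·72·71)] = (1/2)[142 + √2923780] = 925.9532

Kővári–Sós–Turán: let r_1, ..., r_142 be the row sums and z = Σ r_i the total number of 1s. Each pair of columns can share at most one row with both entries 1 (else a 2×2 all-ones block appears), so Σ_i C(r_i, 2) ≤ C(72, 2) = 2556. By convexity Σ_i C(r_i, 2) ≥ 142·C(z/142, 2) = z(z − 142)/(2·142), giving z² − 142z − 142·72·71 ≤ 0 and hence z ≤ (1/2)[142 + √(20164 + 4·725904)] = (1/2)[142 + √2923780] ≈ (1/2)(142 + 1709.9064) = 925.9532.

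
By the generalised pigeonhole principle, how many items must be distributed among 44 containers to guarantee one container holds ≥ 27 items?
n = (27 − 1)·44 + 1 = 1145

By the generalised pigeonhole principle, to guarantee some box contains ≥ r objects we need more than (r − 1) · k objects total. Threshold: n = (r − 1) · k + 1. With r = 27 and k = 44: n = 26 · 44 + 1 = 1144 + 1 = 1145. For n = 1144 = 26 · 44, we can put exactly 26 objects in every box, avoiding 27 in any single one — so 1145 is tight.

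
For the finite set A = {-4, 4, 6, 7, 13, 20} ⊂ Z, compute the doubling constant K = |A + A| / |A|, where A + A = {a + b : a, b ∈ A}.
K = |A + A| / |A| = 20/6 = 10/3

Enumerate A + A = {a + b : a, b ∈ A}. With |A| = 6, there are |A|^2 = 36 ordered sum pairs; collecting distinct values, A + A = {-8, 0, 2, 3, 8, 9, 10, 11, 12, 13, 14, 16, 17, 19, 20, 24, 26, 27, 33, 40}, so |A + A| = 20. Thus K = 20/6 = 10/3. For comparison, the minimum possible |A + A| over all 6-element sets is 2·6 − 1 = 11 (so min K = 11/6), attained only by arithmetic progressions.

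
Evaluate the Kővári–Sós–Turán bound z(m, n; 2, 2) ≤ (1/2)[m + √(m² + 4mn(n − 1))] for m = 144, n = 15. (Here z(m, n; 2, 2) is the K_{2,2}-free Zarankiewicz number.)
z(144, 15; 2, 2) ≤ (1/2)[144 + √(144² + 4·144·15·14)] = (1/2)[144 + √141696] = 260.2126

Kővári–Sós–Turán: let r_1, ..., r_144 be the row sums and z = Σ r_i the total number of 1s. Each pair of columns can share at most one row with both entries 1 (else a 2×2 all-ones block appears), so Σ_i C(r_i, 2) ≤ C(15, 2) = 105. By convexity Σ_i C(r_i, 2) ≥ 144·C(z/144, 2) = z(z − 144)/(2·144), giving z² − 144z − 144·15·14 ≤ 0 and hence z ≤ (1/2)[144 + √(20736 + 4·30240)] = (1/2)[144 + √141696] ≈ (1/2)(144 + 376.4253) = 260.2126.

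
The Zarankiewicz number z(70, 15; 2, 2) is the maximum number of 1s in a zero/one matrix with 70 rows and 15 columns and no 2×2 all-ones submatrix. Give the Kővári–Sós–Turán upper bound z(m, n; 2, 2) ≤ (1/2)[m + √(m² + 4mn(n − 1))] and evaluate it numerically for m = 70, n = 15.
z(70, 15; 2, 2) ≤ (1/2)[70 + √(70² + 4·70·15·14)] = (1/2)[70 + √63700] = 161.1943

Kővári–Sós–Turán: let r_1, ..., r_70 be the row sums and z = Σ r_i the total number of 1s. Each pair of columns can share at most one row with both entries 1 (else a 2×2 all-ones block appears), so Σ_i C(r_i, 2) ≤ C(15, 2) = 105. By convexity Σ_i C(r_i, 2) ≥ 70·C(z/70, 2) = z(z − 70)/(2·70), giving z² − 70z − 70·15·14 ≤ 0 and hence z ≤ (1/2)[70 + √(4900 + 4·14700)] = (1/2)[70 + √63700] ≈ (1/2)(70 + 252.3886) = 161.1943.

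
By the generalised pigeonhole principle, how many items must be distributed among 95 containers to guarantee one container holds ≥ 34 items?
n = (34 − 1)·95 + 1 = 3136

By the generalised pigeonhole principle, to guarantee some box contains ≥ r objects we need more than (r − 1) · k objects total. Threshold: n = (r − 1) · k + 1. With r = 34 and k = 95: n = 33 · 95 + 1 = 3135 + 1 = 3136. For n = 3135 = 33 · 95, we can put exactly 33 objects in every box, avoiding 34 in any single one — so 3136 is tight.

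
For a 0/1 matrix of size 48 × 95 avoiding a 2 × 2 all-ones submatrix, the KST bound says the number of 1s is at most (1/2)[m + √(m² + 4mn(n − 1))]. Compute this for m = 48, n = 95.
z(48, 95; 2, 2) ≤ (1/2)[48 + √(48² + 4·48·95·94)] = (1/2)[48 + √1716864] = 679.1458

Kővári–Sós–Turán: let r_1, ..., r_48 be the row sums and z = Σ r_i the total number of 1s. Each pair of columns can share at most one row with both entries 1 (else a 2×2 all-ones block appears), so Σ_i C(r_i, 2) ≤ C(95, 2) = 4465. By convexity Σ_i C(r_i, 2) ≥ 48·C(z/48, 2) = z(z − 48)/(2·48), giving z² − 48z − 48·95·94 ≤ 0 and hence z ≤ (1/2)[48 + √(2304 + 4·428640)] = (1/2)[48 + √1716864] ≈ (1/2)(48 + 1310.2916) = 679.1458.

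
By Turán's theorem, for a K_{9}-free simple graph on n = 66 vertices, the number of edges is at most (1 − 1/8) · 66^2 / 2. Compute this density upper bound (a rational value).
Turán density bound = (7/8) · 66^2/2 = 7623/4 ≈ 1905.75

Turán's theorem: ex(n, K_{r+1}) is achieved by the complete r-partite Turán graph T(n, r) with parts as balanced as possible, and is at most (1 − 1/r) · n^2/2. For r = 8, n = 66: the density bound is (7/8) · 4356/2 = 7623/4 ≈ 1905.75. The integer-valued extremum is e(T(66, 8)) = 1905, which is strictly less than the density bound 7623/4 since 8 ∤ 66 (the parts of T(66, 8) cannot all be equal).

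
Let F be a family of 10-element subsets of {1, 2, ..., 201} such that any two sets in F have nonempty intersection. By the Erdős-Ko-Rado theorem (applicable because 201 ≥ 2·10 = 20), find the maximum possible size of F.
max |F| = C(200, 9) = 1175445251780800

The Erdős-Ko-Rado theorem states: for n ≥ 2k, an intersecting family of k-subsets of an n-element set has size at most C(n − 1, k − 1), with equality for 'star' families {A ⊆ [n] : |A| = k, i ∈ A} (fix an element i). For n = 201, k = 10: C(200, 9) = 1175445251780800.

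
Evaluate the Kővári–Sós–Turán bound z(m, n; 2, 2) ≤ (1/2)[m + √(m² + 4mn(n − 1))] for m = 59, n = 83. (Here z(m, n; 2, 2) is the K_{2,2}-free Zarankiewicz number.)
z(59, 83; 2, 2) ≤ (1/2)[59 + √(59² + 4·59·83·82)] = (1/2)[59 + √1609697] = 663.8692

Kővári–Sós–Turán: let r_1, ..., r_59 be the row sums and z = Σ r_i the total number of 1s. Each pair of columns can share at most one row with both entries 1 (else a 2×2 all-ones block appears), so Σ_i C(r_i, 2) ≤ C(83, 2) = 3403. By convexity Σ_i C(r_i, 2) ≥ 59·C(z/59, 2) = z(z − 59)/(2·59), giving z² − 59z − 59·83·82 ≤ 0 and hence z ≤ (1/2)[59 + √(3481 + 4·401554)] = (1/2)[59 + √1609697] ≈ (1/2)(59 + 1268.7383) = 663.8692.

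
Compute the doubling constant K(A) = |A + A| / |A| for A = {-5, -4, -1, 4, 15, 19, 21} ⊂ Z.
K = |A + A| / |A| = 27/7

Enumerate A + A = {a + b : a, b ∈ A}. With |A| = 7, there are |A|^2 = 49 ordered sum pairs; collecting distinct values, A + A = {-10, -9, -8, -6, -5, -2, -1, 0, 3, 8, 10, 11, 14, 15, 16, 17, 18, 19, 20, 23, 25, 30, 34, 36, 38, 40, 42}, so |A + A| = 27. Thus K = 27/7. For comparison, the minimum possible |A + A| over all 7-element sets is 2·7 − 1 = 13 (so min K = 13/7), attained only by arithmetic progressions.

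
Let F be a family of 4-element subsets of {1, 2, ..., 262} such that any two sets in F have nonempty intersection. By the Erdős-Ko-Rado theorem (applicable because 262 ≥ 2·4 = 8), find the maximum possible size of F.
max |F| = C(261, 3) = 2929290

The Erdős-Ko-Rado theorem states: for n ≥ 2k, an intersecting family of k-subsets of an n-element set has size at most C(n − 1, k − 1), with equality for 'star' families {A ⊆ [n] : |A| = k, i ∈ A} (fix an element i). For n = 262, k = 4: C(261, 3) = 2929290.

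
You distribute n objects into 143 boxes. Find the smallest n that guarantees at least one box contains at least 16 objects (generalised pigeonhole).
n = (16 − 1)·143 + 1 = 2146

By the generalised pigeonhole principle, to guarantee some box contains ≥ r objects we need more than (r − 1) · k objects total. Threshold: n = (r − 1) · k + 1. With r = 16 and k = 143: n = 15 · 143 + 1 = 2145 + 1 = 2146. For n = 2145 = 15 · 143, we can put exactly 15 objects in every box, avoiding 16 in any single one — so 2146 is tight.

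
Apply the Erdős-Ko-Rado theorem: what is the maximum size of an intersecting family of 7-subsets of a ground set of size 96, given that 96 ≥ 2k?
max |F| = C(95, 6) = 869107785

The Erdős-Ko-Rado theorem states: for n ≥ 2k, an intersecting family of k-subsets of an n-element set has size at most C(n − 1, k − 1), with equality for 'star' families {A ⊆ [n] : |A| = k, i ∈ A} (fix an element i). For n = 96, k = 7: C(95, 6) = 869107785.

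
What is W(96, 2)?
W(96, 2) = 96 + 1 = 97

A 2-term AP is any pair of integers, so a monochromatic 2-AP exists iff some colour is used at least twice. With 96 colours, the colouring i ↦ i on {1, ..., 96} uses each colour once, avoiding any monochromatic pair, so W(96, 2) > 96. For {1, ..., 97}, pigeonhole forces two integers of the same colour, which form a monochromatic 2-AP. Hence W(96, 2) = 97.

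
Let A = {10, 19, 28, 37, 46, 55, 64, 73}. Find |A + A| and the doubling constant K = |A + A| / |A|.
K = |A + A| / |A| = 15/8

Enumerate A + A = {a + b : a, b ∈ A}. With |A| = 8, there are |A|^2 = 64 ordered sum pairs; collecting distinct values, A + A = {20, 29, 38, 47, 56, 65, 74, 83, 92, 101, 110, 119, 128, 137, 146}, so |A + A| = 15. Thus K = 15/8. Here |A + A| = 2|A| − 1 = 15, the minimum possible — so K = 15/8 is minimal, which holds iff A is an arithmetic progression.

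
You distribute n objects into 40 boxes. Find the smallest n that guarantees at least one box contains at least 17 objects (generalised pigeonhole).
n = (17 − 1)·40 + 1 = 641

By the generalised pigeonhole principle, to guarantee some box contains ≥ r objects we need more than (r − 1) · k objects total. Threshold: n = (r − 1) · k + 1. With r = 17 and k = 40: n = 16 · 40 + 1 = 640 + 1 = 641. For n = 640 = 16 · 40, we can put exactly 16 objects in every box, avoiding 17 in any single one — so 641 is tight.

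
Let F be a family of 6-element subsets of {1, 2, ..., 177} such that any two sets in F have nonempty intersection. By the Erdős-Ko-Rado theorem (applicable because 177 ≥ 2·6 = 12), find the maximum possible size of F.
max |F| = C(176, 5) = 1328902960

Erdős-Ko-Rado (1961): when n ≥ 2k, max |F| = C(n−1, k−1). The bound is attained by the star {A : i ∈ A} for any fixed i ∈ [n]. Here C(177−1, 6−1) = C(176, 5) = 1328902960.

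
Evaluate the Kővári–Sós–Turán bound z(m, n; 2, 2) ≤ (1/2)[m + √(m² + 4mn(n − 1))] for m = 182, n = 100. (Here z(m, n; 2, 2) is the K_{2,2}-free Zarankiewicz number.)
z(182, 100; 2, 2) ≤ (1/2)[182 + √(182² + 4·182·100·99)] = (1/2)[182 + √7240324] = 1436.3925

Kővári–Sós–Turán: let r_1, ..., r_182 be the row sums and z = Σ r_i the total number of 1s. Each pair of columns can share at most one row with both entries 1 (else a 2×2 all-ones block appears), so Σ_i C(r_i, 2) ≤ C(100, 2) = 4950. By convexity Σ_i C(r_i, 2) ≥ 182·C(z/182, 2) = z(z − 182)/(2·182), giving z² − 182z − 182·100·99 ≤ 0 and hence z ≤ (1/2)[182 + √(33124 + 4·1801800)] = (1/2)[182 + √7240324] ≈ (1/2)(182 + 2690.785) = 1436.3925.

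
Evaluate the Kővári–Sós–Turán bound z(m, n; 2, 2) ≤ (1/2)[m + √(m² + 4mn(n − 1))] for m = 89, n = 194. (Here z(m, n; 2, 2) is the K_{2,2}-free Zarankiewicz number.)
z(89, 194; 2, 2) ≤ (1/2)[89 + √(89² + 4·89·194·193)] = (1/2)[89 + √13337273] = 1870.5116

Kővári–Sós–Turán: let r_1, ..., r_89 be the row sums and z = Σ r_i the total number of 1s. Each pair of columns can share at most one row with both entries 1 (else a 2×2 all-ones block appears), so Σ_i C(r_i, 2) ≤ C(194, 2) = 18721. By convexity Σ_i C(r_i, 2) ≥ 89·C(z/89, 2) = z(z − 89)/(2·89), giving z² − 89z − 89·194·193 ≤ 0 and hence z ≤ (1/2)[89 + √(7921 + 4·3332338)] = (1/2)[89 + √13337273] ≈ (1/2)(89 + 3652.0231) = 1870.5116.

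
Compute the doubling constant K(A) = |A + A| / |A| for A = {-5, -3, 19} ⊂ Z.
K = |A + A| / |A| = 6/3 = 2

Enumerate A + A = {a + b : a, b ∈ A}. With |A| = 3, there are |A|^2 = 9 ordered sum pairs; collecting distinct values, A + A = {-10, -8, -6, 14, 16, 38}, so |A + A| = 6. Thus K = 6/3 = 2. For comparison, the minimum possible |A + A| over all 3-element sets is 2·3 − 1 = 5 (so min K = 5/3), attained only by arithmetic progressions.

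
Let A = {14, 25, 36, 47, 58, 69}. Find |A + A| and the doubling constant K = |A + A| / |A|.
K = |A + A| / |A| = 11/6

Enumerate A + A = {a + b : a, b ∈ A}. With |A| = 6, there are |A|^2 = 36 ordered sum pairs; collecting distinct values, A + A = {28, 39, 50, 61, 72, 83, 94, 105, 116, 127, 138}, so |A + A| = 11. Thus K = 11/6. Here |A + A| = 2|A| − 1 = 11, the minimum possible — so K = 11/6 is minimal, which holds iff A is an arithmetic progression.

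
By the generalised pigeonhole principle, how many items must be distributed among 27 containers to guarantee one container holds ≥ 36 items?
n = (36 − 1)·27 + 1 = 946

By the generalised pigeonhole principle, to guarantee some box contains ≥ r objects we need more than (r − 1) · k objects total. Threshold: n = (r − 1) · k + 1. With r = 36 and k = 27: n = 35 · 27 + 1 = 945 + 1 = 946. For n = 945 = 35 · 27, we can put exactly 35 objects in every box, avoiding 36 in any single one — so 946 is tight.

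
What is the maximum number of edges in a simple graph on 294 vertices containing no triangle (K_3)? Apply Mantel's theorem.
ex(294, K_3) = ⌊294^2/4⌋ = 21609

Mantel (1907): a triangle-free graph on n vertices has at most ⌊n^2/4⌋ edges, with equality for the complete bipartite graph K_{⌊n/2⌋, ⌈n/2⌉}. For n = 294: ⌊294^2/4⌋ = ⌊86436/4⌋ = 21609. The extremal graph is K_{147, 147}, which has 147·147 = 21609 edges.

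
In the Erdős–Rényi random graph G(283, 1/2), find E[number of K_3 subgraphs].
E[# K_3] = C(283, 3) · (1/2)^C(3, 2) = 3737581 / 2^3 = 467197.625

For each 3-subset S of vertices (there are C(283, 3) = 3737581 such S), let X_S = 1 if S induces a K_3 (all C(3, 2) = 3 edges present). Then P(X_S = 1) = (1/2)^3 = 1/8. By linearity of expectation, E[# K_3] = C(283, 3) · (1/2)^3 = 3737581 / 8 = 467197.625.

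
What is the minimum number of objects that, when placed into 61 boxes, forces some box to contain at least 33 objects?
n = (33 − 1)·61 + 1 = 1953

By the generalised pigeonhole principle, to guarantee some box contains ≥ r objects we need more than (r − 1) · k objects total. Threshold: n = (r − 1) · k + 1. With r = 33 and k = 61: n = 32 · 61 + 1 = 1952 + 1 = 1953. For n = 1952 = 32 · 61, we can put exactly 32 objects in every box, avoiding 33 in any single one — so 1953 is tight.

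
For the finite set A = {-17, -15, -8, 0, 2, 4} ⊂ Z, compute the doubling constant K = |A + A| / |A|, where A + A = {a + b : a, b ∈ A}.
K = |A + A| / |A| = 18/6 = 3

Enumerate A + A = {a + b : a, b ∈ A}. With |A| = 6, there are |A|^2 = 36 ordered sum pairs; collecting distinct values, A + A = {-34, -32, -30, -25, -23, -17, -16, -15, -13, -11, -8, -6, -4, 0, 2, 4, 6, 8}, so |A + A| = 18. Thus K = 18/6 = 3. For comparison, the minimum possible |A + A| over all 6-element sets is 2·6 − 1 = 11 (so min K = 11/6), attained only by arithmetic progressions.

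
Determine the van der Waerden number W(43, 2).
W(43, 2) = 43 + 1 = 44

A 2-term AP is any pair of integers, so a monochromatic 2-AP exists iff some colour is used at least twice. With 43 colours, the colouring i ↦ i on {1, ..., 43} uses each colour once, avoiding any monochromatic pair, so W(43, 2) > 43. For {1, ..., 44}, pigeonhole forces two integers of the same colour, which form a monochromatic 2-AP. Hence W(43, 2) = 44.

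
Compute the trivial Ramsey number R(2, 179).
R(2, 179) = 179

R(2, k) = k for all k ≥ 2: in a 2-colouring of K_k, either some edge is red (a red K_2) or all edges are blue (a blue K_k). And K_{178} coloured all-blue has no blue K_179, so R(2, 179) > 178. Hence R(2, 179) = 179.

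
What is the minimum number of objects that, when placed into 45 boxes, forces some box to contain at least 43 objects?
n = (43 − 1)·45 + 1 = 1891

By the generalised pigeonhole principle, to guarantee some box contains ≥ r objects we need more than (r − 1) · k objects total. Threshold: n = (r − 1) · k + 1. With r = 43 and k = 45: n = 42 · 45 + 1 = 1890 + 1 = 1891. For n = 1890 = 42 · 45, we can put exactly 42 objects in every box, avoiding 43 in any single one — so 1891 is tight.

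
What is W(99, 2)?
W(99, 2) = 99 + 1 = 100

A 2-term AP is any pair of integers, so a monochromatic 2-AP exists iff some colour is used at least twice. With 99 colours, the colouring i ↦ i on {1, ..., 99} uses each colour once, avoiding any monochromatic pair, so W(99, 2) > 99. For {1, ..., 100}, pigeonhole forces two integers of the same colour, which form a monochromatic 2-AP. Hence W(99, 2) = 100.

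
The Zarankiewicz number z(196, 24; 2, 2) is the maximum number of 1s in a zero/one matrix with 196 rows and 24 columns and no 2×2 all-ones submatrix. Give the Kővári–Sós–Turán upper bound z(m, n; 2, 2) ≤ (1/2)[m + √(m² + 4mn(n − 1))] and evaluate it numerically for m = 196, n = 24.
z(196, 24; 2, 2) ≤ (1/2)[196 + √(196² + 4·196·24·23)] = (1/2)[196 + √471184] = 441.2142

Kővári–Sós–Turán: let r_1, ..., r_196 be the row sums and z = Σ r_i the total number of 1s. Each pair of columns can share at most one row with both entries 1 (else a 2×2 all-ones block appears), so Σ_i C(r_i, 2) ≤ C(24, 2) = 276. By convexity Σ_i C(r_i, 2) ≥ 196·C(z/196, 2) = z(z − 196)/(2·196), giving z² − 196z − 196·24·23 ≤ 0 and hence z ≤ (1/2)[196 + √(38416 + 4·108192)] = (1/2)[196 + √471184] ≈ (1/2)(196 + 686.4284) = 441.2142.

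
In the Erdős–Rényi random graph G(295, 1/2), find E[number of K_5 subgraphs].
E[# K_5] = C(295, 5) · (1/2)^C(5, 2) = 17994159309 / 2^10 ≈ 17572421.200195

For each 5-subset S of vertices (there are C(295, 5) = 17994159309 such S), let X_S = 1 if S induces a K_5 (all C(5, 2) = 10 edges present). Then P(X_S = 1) = (1/2)^10 = 1/1024. By linearity of expectation, E[# K_5] = C(295, 5) · (1/2)^10 = 17994159309 / 1024 ≈ 17572421.200195.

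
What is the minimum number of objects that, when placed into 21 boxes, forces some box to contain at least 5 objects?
n = (5 − 1)·21 + 1 = 85

By the generalised pigeonhole principle, to guarantee some box contains ≥ r objects we need more than (r − 1) · k objects total. Threshold: n = (r − 1) · k + 1. With r = 5 and k = 21: n = 4 · 21 + 1 = 84 + 1 = 85. For n = 84 = 4 · 21, we can put exactly 4 objects in every box, avoiding 5 in any single one — so 85 is tight.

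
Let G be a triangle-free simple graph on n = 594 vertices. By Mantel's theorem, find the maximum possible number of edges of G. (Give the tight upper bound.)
ex(594, K_3) = ⌊594^2/4⌋ = 88209

Mantel (1907): a triangle-free graph on n vertices has at most ⌊n^2/4⌋ edges, with equality for the complete bipartite graph K_{⌊n/2⌋, ⌈n/2⌉}. For n = 594: ⌊594^2/4⌋ = ⌊352836/4⌋ = 88209. The extremal graph is K_{297, 297}, which has 297·297 = 88209 edges.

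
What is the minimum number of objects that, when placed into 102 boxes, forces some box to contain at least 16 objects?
n = (16 − 1)·102 + 1 = 1531

By the generalised pigeonhole principle, to guarantee some box contains ≥ r objects we need more than (r − 1) · k objects total. Threshold: n = (r − 1) · k + 1. With r = 16 and k = 102: n = 15 · 102 + 1 = 1530 + 1 = 1531. For n = 1530 = 15 · 102, we can put exactly 15 objects in every box, avoiding 16 in any single one — so 1531 is tight.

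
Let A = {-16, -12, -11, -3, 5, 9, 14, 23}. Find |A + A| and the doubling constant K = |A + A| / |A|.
K = |A + A| / |A| = 30/8 = 15/4

Enumerate A + A = {a + b : a, b ∈ A}. With |A| = 8, there are |A|^2 = 64 ordered sum pairs; collecting distinct values, A + A = {-32, -28, -27, -24, -23, -22, -19, -15, -14, -11, -7, -6, -3, -2, 2, 3, 6, 7, 10, 11, 12, 14, 18, 19, 20, 23, 28, 32, 37, 46}, so |A + A| = 30. Thus K = 30/8 = 15/4. For comparison, the minimum possible |A + A| over all 8-element sets is 2·8 − 1 = 15 (so min K = 15/8), attained only by arithmetic progressions.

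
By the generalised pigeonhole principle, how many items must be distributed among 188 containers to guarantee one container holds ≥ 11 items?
n = (11 − 1)·188 + 1 = 1881

By the generalised pigeonhole principle, to guarantee some box contains ≥ r objects we need more than (r − 1) · k objects total. Threshold: n = (r − 1) · k + 1. With r = 11 and k = 188: n = 10 · 188 + 1 = 1880 + 1 = 1881. For n = 1880 = 10 · 188, we can put exactly 10 objects in every box, avoiding 11 in any single one — so 1881 is tight.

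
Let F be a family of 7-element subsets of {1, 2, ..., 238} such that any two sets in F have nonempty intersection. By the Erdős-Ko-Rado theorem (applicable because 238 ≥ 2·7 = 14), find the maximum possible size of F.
max |F| = C(237, 6) = 230916772164

Erdős-Ko-Rado (1961): when n ≥ 2k, max |F| = C(n−1, k−1). The bound is attained by the star {A : i ∈ A} for any fixed i ∈ [n]. Here C(238−1, 7−1) = C(237, 6) = 230916772164.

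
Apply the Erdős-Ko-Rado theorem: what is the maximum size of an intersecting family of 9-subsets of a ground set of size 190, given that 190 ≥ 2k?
max |F| = C(189, 8) = 34750872249093

Erdős-Ko-Rado (1961): when n ≥ 2k, max |F| = C(n−1, k−1). The bound is attained by the star {A : i ∈ A} for any fixed i ∈ [n]. Here C(190−1, 9−1) = C(189, 8) = 34750872249093.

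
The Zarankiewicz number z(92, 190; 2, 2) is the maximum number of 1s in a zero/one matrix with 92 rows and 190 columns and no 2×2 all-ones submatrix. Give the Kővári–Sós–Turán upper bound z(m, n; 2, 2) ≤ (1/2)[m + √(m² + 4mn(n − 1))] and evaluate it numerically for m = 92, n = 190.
z(92, 190; 2, 2) ≤ (1/2)[92 + √(92² + 4·92·190·189)] = (1/2)[92 + √13223344] = 1864.1958

Kővári–Sós–Turán: let r_1, ..., r_92 be the row sums and z = Σ r_i the total number of 1s. Each pair of columns can share at most one row with both entries 1 (else a 2×2 all-ones block appears), so Σ_i C(r_i, 2) ≤ C(190, 2) = 17955. By convexity Σ_i C(r_i, 2) ≥ 92·C(z/92, 2) = z(z − 92)/(2·92), giving z² − 92z − 92·190·189 ≤ 0 and hence z ≤ (1/2)[92 + √(8464 + 4·3303720)] = (1/2)[92 + √13223344] ≈ (1/2)(92 + 3636.3916) = 1864.1958.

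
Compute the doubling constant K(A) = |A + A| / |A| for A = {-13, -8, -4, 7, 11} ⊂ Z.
K = |A + A| / |A| = 14/5

Enumerate A + A = {a + b : a, b ∈ A}. With |A| = 5, there are |A|^2 = 25 ordered sum pairs; collecting distinct values, A + A = {-26, -21, -17, -16, -12, -8, -6, -2, -1, 3, 7, 14, 18, 22}, so |A + A| = 14. Thus K = 14/5. For comparison, the minimum possible |A + A| over all 5-element sets is 2·5 − 1 = 9 (so min K = 9/5), attained only by arithmetic progressions.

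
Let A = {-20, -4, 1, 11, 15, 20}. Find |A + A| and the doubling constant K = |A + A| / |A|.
K = |A + A| / |A| = 20/6 = 10/3

Enumerate A + A = {a + b : a, b ∈ A}. With |A| = 6, there are |A|^2 = 36 ordered sum pairs; collecting distinct values, A + A = {-40, -24, -19, -9, -8, -5, -3, 0, 2, 7, 11, 12, 16, 21, 22, 26, 30, 31, 35, 40}, so |A + A| = 20. Thus K = 20/6 = 10/3. For comparison, the minimum possible |A + A| over all 6-element sets is 2·6 − 1 = 11 (so min K = 11/6), attained only by arithmetic progressions.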